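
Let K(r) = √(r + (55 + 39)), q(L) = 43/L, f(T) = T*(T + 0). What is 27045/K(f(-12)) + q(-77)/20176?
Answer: -43/1553552 + 27045*√238/238 ≈ 1753.1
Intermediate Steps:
f(T) = T² (f(T) = T*T = T²)
K(r) = √(94 + r) (K(r) = √(r + 94) = √(94 + r))
27045/K(f(-12)) + q(-77)/20176 = 27045/(√(94 + (-12)²)) + (43/(-77))/20176 = 27045/(√(94 + 144)) + (43*(-1/77))*(1/20176) = 27045/(√238) - 43/77*1/20176 = 27045*(√238/238) - 43/1553552 = 27045*√238/238 - 43/1553552 = -43/1553552 + 27045*√238/238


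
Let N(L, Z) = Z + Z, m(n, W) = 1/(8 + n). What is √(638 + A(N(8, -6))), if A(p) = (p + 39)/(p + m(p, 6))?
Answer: √31154/7 ≈ 25.215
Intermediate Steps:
N(L, Z) = 2*Z
A(p) = (39 + p)/(p + 1/(8 + p)) (A(p) = (p + 39)/(p + 1/(8 + p)) = (39 + p)/(p + 1/(8 + p)))
√(638 + A(N(8, -6))) = √(638 + (8 + 2*(-6))*(39 + 2*(-6))/(1 + (2*(-6))*(8 + 2*(-6)))) = √(638 + (8 - 12)*(39 - 12)/(1 - 12*(8 - 12))) = √(638 - 4*27/(1 - 12*(-4))) = √(638 - 4*27/(1 + 48)) = √(638 - 4*27/49) = √(638 + (1/49)*(-4)*27) = √(638 - 108/49) = √(31154/49) = √31154/7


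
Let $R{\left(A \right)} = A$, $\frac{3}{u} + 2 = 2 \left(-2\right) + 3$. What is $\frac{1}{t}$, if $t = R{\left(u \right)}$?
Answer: $-1$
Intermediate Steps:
$u = -1$ ($u = \frac{3}{-2 + \left(2 \left(-2\right) + 3\right)} = \frac{3}{-2 + \left(-4 + 3\right)} = \frac{3}{-2 - 1} = \frac{3}{-3} = 3 \left(- \frac{1}{3}\right) = -1$)
$t = -1$
$\frac{1}{t} = \frac{1}{-1} = -1$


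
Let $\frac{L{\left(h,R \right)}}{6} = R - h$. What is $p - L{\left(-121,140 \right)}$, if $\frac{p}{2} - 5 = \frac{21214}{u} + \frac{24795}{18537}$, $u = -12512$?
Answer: $- \frac{30088065885}{19327912} \approx -1556.7$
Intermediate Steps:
$L{\left(h,R \right)} = - 6 h + 6 R$ ($L{\left(h,R \right)} = 6 \left(R - h\right) = - 6 h + 6 R$)
$p = \frac{179444307}{19327912}$ ($p = 10 + 2 \left(\frac{21214}{-12512} + \frac{24795}{18537}\right) = 10 + 2 \left(21214 \left(- \frac{1}{12512}\right) + 24795 \cdot \frac{1}{18537}\right) = 10 + 2 \left(- \frac{10607}{6256} + \frac{8265}{6179}\right) = 10 + 2 \left(- \frac{13834813}{38655824}\right) = 10 - \frac{13834813}{19327912} = \frac{179444307}{19327912} \approx 9.2842$)
$p - L{\left(-121,140 \right)} = \frac{179444307}{19327912} - \left(\left(-6\right) \left(-121\right) + 6 \cdot 140\right) = \frac{179444307}{19327912} - \left(726 + 840\right) = \frac{179444307}{19327912} - 1566 = - \frac{30088065885}{19327912}$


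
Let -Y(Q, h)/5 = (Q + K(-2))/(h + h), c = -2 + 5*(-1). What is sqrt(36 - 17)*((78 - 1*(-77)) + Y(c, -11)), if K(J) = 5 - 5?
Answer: 3375*sqrt(19)/22 ≈ 668.69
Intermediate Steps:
K(J) = 0
c = -7 (c = -2 - 5 = -7)
Y(Q, h) = -5*Q/(2*h) (Y(Q, h) = -5*(Q + 0)/(h + h) = -5*Q/(2*h))
sqrt(36 - 17)*((78 - 1*(-77)) + Y(c, -11)) = sqrt(36 - 17)*((78 - 1*(-77)) - 5/2*(-7)/(-11)) = sqrt(19)*((78 + 77) - 5/2*(-7)*(-1/11)) = sqrt(19)*(155 - 35/22) = sqrt(19)*(3375/22) = 3375*sqrt(19)/22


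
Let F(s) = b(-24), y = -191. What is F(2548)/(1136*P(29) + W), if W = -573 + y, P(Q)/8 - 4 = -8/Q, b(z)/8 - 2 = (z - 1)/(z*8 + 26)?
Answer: 10353/19906471 ≈ 0.00052008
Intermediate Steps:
b(z) = 16 + 8*(-1 + z)/(26 + 8*z) (b(z) = 16 + 8*((z - 1)/(z*8 + 26)) = 16 + 8*((-1 + z)/(8*z + 26)) = 16 + 8*((-1 + z)/(26 + 8*z)) = 16 + 8*(-1 + z)/(26 + 8*z))
F(s) = 1428/83 (F(s) = 68*(3 - 24)/(13 + 4*(-24)) = 68*(-21)/(13 - 96) = 68*(-21)/(-83) = 68*(-1/83)*(-21) = 1428/83)
P(Q) = 32 - 64/Q (P(Q) = 32 + 8*(-8/Q) = 32 - 64/Q)
W = -764 (W = -573 - 191 = -764)
F(2548)/(1136*P(29) + W) = 1428/(83*(1136*(32 - 64/29) - 764)) = 1428/(83*(1136*(864/29) - 764)) = 1428/(83*(981504/29 - 764)) = 1428/(83*(959348/29)) = (1428/83)*(29/959348) = 10353/19906471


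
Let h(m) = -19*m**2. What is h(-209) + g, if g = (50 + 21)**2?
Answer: -824898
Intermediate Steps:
g = 5041 (g = 71**2 = 5041)
h(-209) + g = -19*(-209)**2 + 5041 = -19*43681 + 5041 = -829939 + 5041 = -824898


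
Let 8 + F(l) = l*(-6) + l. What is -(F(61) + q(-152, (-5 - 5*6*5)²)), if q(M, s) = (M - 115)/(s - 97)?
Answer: 2496577/7976 ≈ 313.01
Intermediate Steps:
F(l) = -8 - 5*l (F(l) = -8 + (l*(-6) + l) = -8 + (-6*l + l) = -8 - 5*l)
q(M, s) = (-115 + M)/(-97 + s)
-(F(61) + q(-152, (-5 - 5*6*5)²)) = -((-8 - 5*61) + (-115 - 152)/(-97 + (-5 - 5*6*5)²)) = -((-8 - 305) - 267/(-97 + (-5 - 30*5)²)) = -(-313 - 267/(-97 + (-5 - 150)²)) = -(-313 - 267/(-97 + (-155)²)) = -(-313 - 267/(-97 + 24025)) = -(-313 - 267/23928) = -(-313 + (1/23928)*(-267)) = -(-313 - 89/7976) = -1*(-2496577/7976) = 2496577/7976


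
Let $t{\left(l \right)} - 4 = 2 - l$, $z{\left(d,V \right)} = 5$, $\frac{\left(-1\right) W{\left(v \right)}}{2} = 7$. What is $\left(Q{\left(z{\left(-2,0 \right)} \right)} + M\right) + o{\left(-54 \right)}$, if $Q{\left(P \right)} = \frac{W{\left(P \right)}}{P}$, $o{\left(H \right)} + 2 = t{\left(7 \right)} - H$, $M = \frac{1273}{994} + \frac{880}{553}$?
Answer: $\frac{20052401}{392630} \approx 51.072$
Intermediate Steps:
$W{\left(v \right)} = -14$ ($W{\left(v \right)} = \left(-2\right) 7 = -14$)
$t{\left(l \right)} = 6 - l$ ($t{\left(l \right)} = 4 - \left(-2 + l\right) = 6 - l$)
$M = \frac{225527}{78526}$ ($M = 1273 \cdot \frac{1}{994} + 880 \cdot \frac{1}{553} = \frac{1273}{994} + \frac{880}{553} = \frac{225527}{78526} \approx 2.872$)
$o{\left(H \right)} = -3 - H$ ($o{\left(H \right)} = -2 - \left(1 + H\right) = -3 - H$)
$Q{\left(P \right)} = - \frac{14}{P}$
$\left(Q{\left(z{\left(-2,0 \right)} \right)} + M\right) + o{\left(-54 \right)} = \left(- \frac{14}{5} + \frac{225527}{78526}\right) - -51 = \left(\left(-14\right) \frac{1}{5} + \frac{225527}{78526}\right) + \left(-3 + 54\right) = \left(- \frac{14}{5} + \frac{225527}{78526}\right) + 51 = \frac{28271}{392630} + 51 = \frac{20052401}{392630}$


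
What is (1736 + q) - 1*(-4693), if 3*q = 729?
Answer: 6672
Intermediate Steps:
q = 243 (q = (⅓)*729 = 243)
(1736 + q) - 1*(-4693) = (1736 + 243) - 1*(-4693) = 1979 + 4693 = 6672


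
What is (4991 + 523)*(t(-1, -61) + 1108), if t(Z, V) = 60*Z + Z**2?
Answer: 5784186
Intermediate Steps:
t(Z, V) = Z**2 + 60*Z
(4991 + 523)*(t(-1, -61) + 1108) = (4991 + 523)*(-(60 - 1) + 1108) = 5514*(-1*59 + 1108) = 5514*(-59 + 1108) = 5514*1049 = 5784186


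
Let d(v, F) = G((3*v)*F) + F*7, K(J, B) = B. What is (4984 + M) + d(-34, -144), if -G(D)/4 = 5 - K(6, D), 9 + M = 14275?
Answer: 76974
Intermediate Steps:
M = 14266 (M = -9 + 14275 = 14266)
G(D) = -20 + 4*D (G(D) = -4*(5 - D) = -20 + 4*D)
d(v, F) = -20 + 7*F + 12*F*v (d(v, F) = (-20 + 4*((3*v)*F)) + F*7 = (-20 + 4*(3*F*v)) + 7*F = (-20 + 12*F*v) + 7*F = -20 + 7*F + 12*F*v)
(4984 + M) + d(-34, -144) = (4984 + 14266) + (-20 + 7*(-144) + 12*(-144)*(-34)) = 19250 + (-20 - 1008 + 58752) = 19250 + 57724 = 76974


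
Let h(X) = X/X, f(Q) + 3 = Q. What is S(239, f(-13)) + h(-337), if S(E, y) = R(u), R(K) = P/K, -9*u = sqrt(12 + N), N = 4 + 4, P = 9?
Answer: 1 - 81*sqrt(5)/10 ≈ -17.112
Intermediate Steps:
N = 8
u = -2*sqrt(5)/9 (u = -sqrt(12 + 8)/9 = -2*sqrt(5)/9 ≈ -0.49690)
R(K) = 9/K
f(Q) = -3 + Q
S(E, y) = -81*sqrt(5)/10 (S(E, y) = 9/((-2*sqrt(5)/9)) = 9*(-9*sqrt(5)/10) = -81*sqrt(5)/10)
h(X) = 1
S(239, f(-13)) + h(-337) = -81*sqrt(5)/10 + 1 = 1 - 81*sqrt(5)/10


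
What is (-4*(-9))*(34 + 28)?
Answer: 2232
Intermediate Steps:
(-4*(-9))*(34 + 28) = 36*62 = 2232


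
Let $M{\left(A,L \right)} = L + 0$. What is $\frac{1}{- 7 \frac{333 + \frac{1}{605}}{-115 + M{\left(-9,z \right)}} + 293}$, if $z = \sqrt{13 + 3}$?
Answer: $\frac{67155}{21086677} \approx 0.0031847$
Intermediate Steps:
$z = 4$ ($z = \sqrt{16} = 4$)
$M{\left(A,L \right)} = L$
$\frac{1}{- 7 \frac{333 + \frac{1}{605}}{-115 + M{\left(-9,z \right)}} + 293} = \frac{1}{- 7 \frac{333 + \frac{1}{605}}{-115 + 4} + 293} = \frac{1}{- 7 \frac{333 + \frac{1}{605}}{-111} + 293} = \frac{1}{- 7 \cdot \frac{201466}{605} \left(- \frac{1}{111}\right) + 293} = \frac{1}{\left(-7\right) \left(- \frac{201466}{67155}\right) + 293} = \frac{1}{\frac{1410262}{67155} + 293} = \frac{1}{\frac{21086677}{67155}} = \frac{67155}{21086677}$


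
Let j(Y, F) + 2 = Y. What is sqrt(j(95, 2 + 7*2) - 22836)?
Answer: 57*I*sqrt(7) ≈ 150.81*I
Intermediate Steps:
j(Y, F) = -2 + Y
sqrt(j(95, 2 + 7*2) - 22836) = sqrt((-2 + 95) - 22836) = sqrt(93 - 22836) = sqrt(-22743) = 57*I*sqrt(7)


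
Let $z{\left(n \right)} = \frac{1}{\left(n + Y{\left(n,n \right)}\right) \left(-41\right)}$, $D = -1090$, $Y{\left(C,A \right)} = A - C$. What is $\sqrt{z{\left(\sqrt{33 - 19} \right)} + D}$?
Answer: $\frac{\sqrt{-359128840 - 574 \sqrt{14}}}{574} \approx 33.015 i$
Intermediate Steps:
$z{\left(n \right)} = - \frac{1}{41 n}$ ($z{\left(n \right)} = \frac{1}{\left(n + \left(n - n\right)\right) \left(-41\right)} = \frac{1}{n + 0} \left(- \frac{1}{41}\right) = \frac{1}{n} \left(- \frac{1}{41}\right) = - \frac{1}{41 n}$)
$\sqrt{z{\left(\sqrt{33 - 19} \right)} + D} = \sqrt{- \frac{1}{41 \sqrt{33 - 19}} - 1090} = \sqrt{- \frac{1}{41 \sqrt{14}} - 1090} = \sqrt{- \frac{\frac{1}{14} \sqrt{14}}{41} - 1090} = \sqrt{- \frac{\sqrt{14}}{574} - 1090} = \sqrt{-1090 - \frac{\sqrt{14}}{574}}$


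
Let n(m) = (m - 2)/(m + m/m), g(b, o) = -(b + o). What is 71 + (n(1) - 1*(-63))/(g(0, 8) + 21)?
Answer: 1971/26 ≈ 75.808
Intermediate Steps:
g(b, o) = -b - o
n(m) = (-2 + m)/(1 + m) (n(m) = (-2 + m)/(m + 1) = (-2 + m)/(1 + m))
71 + (n(1) - 1*(-63))/(g(0, 8) + 21) = 71 + ((-2 + 1)/(1 + 1) - 1*(-63))/((-1*0 - 1*8) + 21) = 71 + (-1/2 + 63)/((0 - 8) + 21) = 71 + ((½)*(-1) + 63)/(-8 + 21) = 71 + (-½ + 63)/13 = 71 + (1/13)*(125/2) = 71 + 125/26 = 1971/26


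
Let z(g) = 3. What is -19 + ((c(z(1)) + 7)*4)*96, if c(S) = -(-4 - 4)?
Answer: 5741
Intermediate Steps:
c(S) = 8 (c(S) = -1*(-8) = 8)
-19 + ((c(z(1)) + 7)*4)*96 = -19 + ((8 + 7)*4)*96 = -19 + (15*4)*96 = -19 + 60*96 = -19 + 5760 = 5741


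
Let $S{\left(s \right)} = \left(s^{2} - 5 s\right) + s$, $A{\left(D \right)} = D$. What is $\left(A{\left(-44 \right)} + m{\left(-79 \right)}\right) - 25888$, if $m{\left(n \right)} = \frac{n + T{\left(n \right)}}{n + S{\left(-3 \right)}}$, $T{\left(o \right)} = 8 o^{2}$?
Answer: $- \frac{1553905}{58} \approx -26791.0$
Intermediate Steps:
$S{\left(s \right)} = s^{2} - 4 s$
$m{\left(n \right)} = \frac{n + 8 n^{2}}{21 + n}$ ($m{\left(n \right)} = \frac{n + 8 n^{2}}{n - 3 \left(-4 - 3\right)} = \frac{n + 8 n^{2}}{n - -21} = \frac{n + 8 n^{2}}{n + 21} = \frac{n + 8 n^{2}}{21 + n}$)
$\left(A{\left(-44 \right)} + m{\left(-79 \right)}\right) - 25888 = \left(-44 - \frac{79 \left(1 + 8 \left(-79\right)\right)}{21 - 79}\right) - 25888 = \left(-44 - \frac{79 \left(1 - 632\right)}{-58}\right) - 25888 = \left(-44 - \left(- \frac{79}{58}\right) \left(-631\right)\right) - 25888 = \left(-44 - \frac{49849}{58}\right) - 25888 = - \frac{52401}{58} - 25888 = - \frac{1553905}{58}$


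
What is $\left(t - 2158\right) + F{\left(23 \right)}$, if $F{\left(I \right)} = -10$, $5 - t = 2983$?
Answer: $-5146$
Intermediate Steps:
$t = -2978$ ($t = 5 - 2983 = -2978$)
$\left(t - 2158\right) + F{\left(23 \right)} = \left(-2978 - 2158\right) - 10 = -5136 - 10 = -5146$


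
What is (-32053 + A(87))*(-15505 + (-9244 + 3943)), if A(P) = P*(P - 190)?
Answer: 853337284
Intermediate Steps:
A(P) = P*(-190 + P)
(-32053 + A(87))*(-15505 + (-9244 + 3943)) = (-32053 + 87*(-190 + 87))*(-15505 + (-9244 + 3943)) = (-32053 + 87*(-103))*(-15505 - 5301) = (-32053 - 8961)*(-20806) = -41014*(-20806) = 853337284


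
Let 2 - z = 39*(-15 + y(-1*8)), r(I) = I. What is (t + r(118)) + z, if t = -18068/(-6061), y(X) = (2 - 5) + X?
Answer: 6891242/6061 ≈ 1137.0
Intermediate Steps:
y(X) = -3 + X
z = 1016 (z = 2 - 39*(-15 + (-3 - 1*8)) = 2 - 39*(-15 + (-3 - 8)) = 2 - 39*(-15 - 11) = 2 - 39*(-26) = 2 - 1*(-1014) = 2 + 1014 = 1016)
t = 18068/6061 (t = -18068*(-1/6061) = 18068/6061 ≈ 2.9810)
(t + r(118)) + z = (18068/6061 + 118) + 1016 = 733266/6061 + 1016 = 6891242/6061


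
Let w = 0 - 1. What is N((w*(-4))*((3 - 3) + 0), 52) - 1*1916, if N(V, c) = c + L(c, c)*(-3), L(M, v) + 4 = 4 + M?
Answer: -2020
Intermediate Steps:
w = -1
L(M, v) = M (L(M, v) = -4 + (4 + M) = M)
N(V, c) = -2*c (N(V, c) = c + c*(-3) = c - 3*c = -2*c)
N((w*(-4))*((3 - 3) + 0), 52) - 1*1916 = -2*52 - 1*1916 = -104 - 1916 = -2020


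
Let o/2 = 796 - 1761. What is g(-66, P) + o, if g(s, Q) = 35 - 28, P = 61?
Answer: -1923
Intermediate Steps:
g(s, Q) = 7
o = -1930 (o = 2*(796 - 1761) = 2*(-965) = -1930)
g(-66, P) + o = 7 - 1930 = -1923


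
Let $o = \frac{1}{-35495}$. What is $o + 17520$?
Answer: $\frac{621872399}{35495} \approx 17520.0$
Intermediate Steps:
$o = - \frac{1}{35495} \approx -2.8173 \cdot 10^{-5}$
$o + 17520 = - \frac{1}{35495} + 17520 = \frac{621872399}{35495}$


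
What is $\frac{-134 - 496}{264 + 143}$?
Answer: $- \frac{630}{407} \approx -1.5479$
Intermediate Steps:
$\frac{-134 - 496}{264 + 143} = - \frac{630}{407}$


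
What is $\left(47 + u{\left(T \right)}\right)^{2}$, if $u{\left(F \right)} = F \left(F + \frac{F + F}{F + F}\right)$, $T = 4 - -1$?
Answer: $5929$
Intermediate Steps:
$T = 5$ ($T = 4 + 1 = 5$)
$u{\left(F \right)} = F \left(1 + F\right)$ ($u{\left(F \right)} = F \left(F + \frac{2 F}{2 F}\right) = F \left(F + 2 F \frac{1}{2 F}\right) = F \left(F + 1\right) = F \left(1 + F\right)$)
$\left(47 + u{\left(T \right)}\right)^{2} = \left(47 + 5 \left(1 + 5\right)\right)^{2} = \left(47 + 5 \cdot 6\right)^{2} = \left(47 + 30\right)^{2} = 77^{2} = 5929$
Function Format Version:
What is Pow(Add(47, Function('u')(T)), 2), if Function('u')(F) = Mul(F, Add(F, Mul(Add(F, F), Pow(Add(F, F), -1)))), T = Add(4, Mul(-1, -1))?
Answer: 5929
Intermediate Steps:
T = 5 (T = Add(4, 1) = 5)
Function('u')(F) = Mul(F, Add(1, F)) (Function('u')(F) = Mul(F, Add(F, Mul(Mul(2, F), Pow(Mul(2, F), -1)))) = Mul(F, Add(F, Mul(Mul(2, F), Mul(Rational(1, 2), Pow(F, -1))))) = Mul(F, Add(F, 1)) = Mul(F, Add(1, F)))
Pow(Add(47, Function('u')(T)), 2) = Pow(Add(47, Mul(5, Add(1, 5))), 2) = Pow(Add(47, Mul(5, 6)), 2) = Pow(Add(47, 30), 2) = Pow(77, 2) = 5929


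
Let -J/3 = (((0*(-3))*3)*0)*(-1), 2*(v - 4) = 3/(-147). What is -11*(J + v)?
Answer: -4301/98 ≈ -43.888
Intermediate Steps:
v = 391/98 (v = 4 + (3/(-147))/2 = 4 + (3*(-1/147))/2 = 4 + (½)*(-1/49) = 4 - 1/98 = 391/98 ≈ 3.9898)
J = 0 (J = -3*((0*(-3))*3)*0*(-1) = -3*(0*3)*0*(-1) = -3*0*0*(-1) = -0*(-1) = -3*0 = 0)
-11*(J + v) = -11*(0 + 391/98) = -11*391/98 = -4301/98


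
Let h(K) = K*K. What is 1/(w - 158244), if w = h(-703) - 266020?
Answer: 1/69945 ≈ 1.4297e-5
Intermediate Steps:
h(K) = K**2
w = 228189 (w = (-703)**2 - 266020 = 494209 - 266020 = 228189)
1/(w - 158244) = 1/(228189 - 158244) = 1/69945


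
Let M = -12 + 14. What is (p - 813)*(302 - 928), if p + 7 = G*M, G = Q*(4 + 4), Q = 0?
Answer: 513320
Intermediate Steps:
M = 2
G = 0 (G = 0*(4 + 4) = 0*8 = 0)
p = -7 (p = -7 + 0*2 = -7 + 0 = -7)
(p - 813)*(302 - 928) = (-7 - 813)*(302 - 928) = -820*(-626) = 513320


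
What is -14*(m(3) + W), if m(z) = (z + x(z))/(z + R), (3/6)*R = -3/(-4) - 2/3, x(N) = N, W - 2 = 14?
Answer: -4760/19 ≈ -250.53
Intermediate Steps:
W = 16 (W = 2 + 14 = 16)
R = ⅙ (R = 2*(-3/(-4) - 2/3) = 2*(-3*(-¼) - 2*⅓) = 2*(¾ - ⅔) = 2*(1/12) = ⅙ ≈ 0.16667)
m(z) = 2*z/(⅙ + z) (m(z) = (z + z)/(z + ⅙) = (2*z)/(⅙ + z) = 2*z/(⅙ + z))
-14*(m(3) + W) = -14*(12*3/(1 + 6*3) + 16) = -14*(12*3/(1 + 18) + 16) = -14*(12*3/19 + 16) = -14*(12*3*(1/19) + 16) = -14*(36/19 + 16) = -14*340/19 = -4760/19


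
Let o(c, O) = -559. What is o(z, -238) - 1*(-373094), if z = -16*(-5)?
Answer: 372535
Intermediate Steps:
z = 80
o(z, -238) - 1*(-373094) = -559 - 1*(-373094) = -559 + 373094 = 372535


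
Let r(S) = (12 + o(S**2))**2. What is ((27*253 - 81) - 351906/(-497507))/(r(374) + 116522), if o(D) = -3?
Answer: 3358524156/58010808721 ≈ 0.057895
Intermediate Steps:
r(S) = 81 (r(S) = (12 - 3)**2 = 9**2 = 81)
((27*253 - 81) - 351906/(-497507))/(r(374) + 116522) = ((27*253 - 81) - 351906/(-497507))/(81 + 116522) = ((6831 - 81) - 351906*(-1/497507))/116603 = (6750 + 351906/497507)*(1/116603) = (3358524156/497507)*(1/116603) = 3358524156/58010808721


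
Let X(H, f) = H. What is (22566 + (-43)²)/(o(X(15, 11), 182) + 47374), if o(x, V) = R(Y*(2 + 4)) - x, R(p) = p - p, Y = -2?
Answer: 24415/47359 ≈ 0.51553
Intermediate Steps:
R(p) = 0
o(x, V) = -x (o(x, V) = 0 - x = -x)
(22566 + (-43)²)/(o(X(15, 11), 182) + 47374) = (22566 + (-43)²)/(-1*15 + 47374) = (22566 + 1849)/(-15 + 47374) = 24415/47359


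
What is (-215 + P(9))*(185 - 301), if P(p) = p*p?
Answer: 15544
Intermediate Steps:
P(p) = p²
(-215 + P(9))*(185 - 301) = (-215 + 9²)*(185 - 301) = (-215 + 81)*(-116) = -134*(-116) = 15544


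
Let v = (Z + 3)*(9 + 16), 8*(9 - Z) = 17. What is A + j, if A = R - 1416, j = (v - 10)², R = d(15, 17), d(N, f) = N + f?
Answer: 3502449/64 ≈ 54726.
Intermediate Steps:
Z = 55/8 (Z = 9 - ⅛*17 = 9 - 17/8 = 55/8 ≈ 6.8750)
v = 1975/8 (v = (55/8 + 3)*(9 + 16) = (79/8)*25 = 1975/8 ≈ 246.88)
R = 32 (R = 15 + 17 = 32)
j = 3591025/64 (j = (1975/8 - 10)² = (1895/8)² = 3591025/64 ≈ 56110.)
A = -1384 (A = 32 - 1416 = -1384)
A + j = -1384 + 3591025/64 = 3502449/64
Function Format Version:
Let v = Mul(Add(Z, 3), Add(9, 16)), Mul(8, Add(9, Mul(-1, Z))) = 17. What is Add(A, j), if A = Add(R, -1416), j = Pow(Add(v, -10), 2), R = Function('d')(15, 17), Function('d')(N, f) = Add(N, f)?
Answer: Rational(3502449, 64) ≈ 54726.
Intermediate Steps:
Z = Rational(55, 8) (Z = Add(9, Mul(Rational(-1, 8), 17)) = Add(9, Rational(-17, 8)) = Rational(55, 8) ≈ 6.8750)
v = Rational(1975, 8) (v = Mul(Add(Rational(55, 8), 3), Add(9, 16)) = Mul(Rational(79, 8), 25) = Rational(1975, 8) ≈ 246.88)
R = 32 (R = Add(15, 17) = 32)
j = Rational(3591025, 64) (j = Pow(Add(Rational(1975, 8), -10), 2) = Pow(Rational(1895, 8), 2) = Rational(3591025, 64) ≈ 56110.)
A = -1384 (A = Add(32, -1416) = -1384)
Add(A, j) = Add(-1384, Rational(3591025, 64)) = Rational(3502449, 64)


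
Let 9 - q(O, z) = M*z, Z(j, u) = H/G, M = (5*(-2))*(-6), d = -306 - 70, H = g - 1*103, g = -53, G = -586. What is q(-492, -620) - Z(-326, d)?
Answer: 10902159/293 ≈ 37209.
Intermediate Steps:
H = -156 (H = -53 - 1*103 = -53 - 103 = -156)
d = -376
M = 60 (M = -10*(-6) = 60)
Z(j, u) = 78/293 (Z(j, u) = -156/(-586) = -156*(-1/586) = 78/293)
q(O, z) = 9 - 60*z
q(-492, -620) - Z(-326, d) = (9 - 60*(-620)) - 1*78/293 = (9 + 37200) - 78/293 = 37209 - 78/293 = 10902159/293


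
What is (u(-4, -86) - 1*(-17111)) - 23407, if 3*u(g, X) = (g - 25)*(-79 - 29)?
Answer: -5252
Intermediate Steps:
u(g, X) = 900 - 36*g (u(g, X) = ((g - 25)*(-79 - 29))/3 = ((-25 + g)*(-108))/3 = (2700 - 108*g)/3 = 900 - 36*g)
(u(-4, -86) - 1*(-17111)) - 23407 = ((900 - 36*(-4)) - 1*(-17111)) - 23407 = ((900 + 144) + 17111) - 23407 = (1044 + 17111) - 23407 = 18155 - 23407 = -5252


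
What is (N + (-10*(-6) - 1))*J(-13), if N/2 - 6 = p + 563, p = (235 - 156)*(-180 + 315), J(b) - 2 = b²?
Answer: 3852117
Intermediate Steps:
J(b) = 2 + b²
p = 10665 (p = 79*135 = 10665)
N = 22468 (N = 12 + 2*(10665 + 563) = 12 + 2*11228 = 12 + 22456 = 22468)
(N + (-10*(-6) - 1))*J(-13) = (22468 + (-10*(-6) - 1))*(2 + (-13)²) = (22468 + (60 - 1))*(2 + 169) = (22468 + 59)*171 = 22527*171 = 3852117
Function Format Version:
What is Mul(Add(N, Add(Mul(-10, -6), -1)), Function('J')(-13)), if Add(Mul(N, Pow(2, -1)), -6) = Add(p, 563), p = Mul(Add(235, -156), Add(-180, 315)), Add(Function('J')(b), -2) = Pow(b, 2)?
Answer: 3852117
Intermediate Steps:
Function('J')(b) = Add(2, Pow(b, 2))
p = 10665 (p = Mul(79, 135) = 10665)
N = 22468 (N = Add(12, Mul(2, Add(10665, 563))) = Add(12, Mul(2, 11228)) = Add(12, 22456) = 22468)
Mul(Add(N, Add(Mul(-10, -6), -1)), Function('J')(-13)) = Mul(Add(22468, Add(Mul(-10, -6), -1)), Add(2, Pow(-13, 2))) = Mul(Add(22468, Add(60, -1)), Add(2, 169)) = Mul(Add(22468, 59), 171) = Mul(22527, 171) = 3852117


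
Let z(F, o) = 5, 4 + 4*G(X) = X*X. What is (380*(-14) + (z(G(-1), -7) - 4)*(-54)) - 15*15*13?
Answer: -8299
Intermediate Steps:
G(X) = -1 + X**2/4 (G(X) = -1 + (X*X)/4 = -1 + X**2/4)
(380*(-14) + (z(G(-1), -7) - 4)*(-54)) - 15*15*13 = (380*(-14) + (5 - 4)*(-54)) - 15*15*13 = (-5320 + 1*(-54)) - 225*13 = (-5320 - 54) - 2925 = -5374 - 2925 = -8299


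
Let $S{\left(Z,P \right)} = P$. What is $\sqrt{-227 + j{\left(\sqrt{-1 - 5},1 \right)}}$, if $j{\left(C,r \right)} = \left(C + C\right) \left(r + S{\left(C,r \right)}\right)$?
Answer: $\sqrt{-227 + 4 i \sqrt{6}} \approx 0.32508 + 15.07 i$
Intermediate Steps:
$j{\left(C,r \right)} = 4 C r$ ($j{\left(C,r \right)} = \left(C + C\right) \left(r + r\right) = 2 C 2 r = 4 C r$)
$\sqrt{-227 + j{\left(\sqrt{-1 - 5},1 \right)}} = \sqrt{-227 + 4 \sqrt{-1 - 5} \cdot 1} = \sqrt{-227 + 4 \sqrt{-6} \cdot 1} = \sqrt{-227 + 4 i \sqrt{6} \cdot 1} = \sqrt{-227 + 4 i \sqrt{6}}$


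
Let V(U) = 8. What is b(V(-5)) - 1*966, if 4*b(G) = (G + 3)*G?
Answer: -944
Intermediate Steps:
b(G) = G*(3 + G)/4 (b(G) = ((G + 3)*G)/4 = ((3 + G)*G)/4 = (G*(3 + G))/4 = G*(3 + G)/4)
b(V(-5)) - 1*966 = (¼)*8*(3 + 8) - 1*966 = (¼)*8*11 - 966 = 22 - 966 = -944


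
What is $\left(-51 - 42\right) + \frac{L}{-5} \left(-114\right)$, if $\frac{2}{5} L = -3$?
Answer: $-264$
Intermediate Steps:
$L = - \frac{15}{2}$ ($L = \frac{5}{2} \left(-3\right) = - \frac{15}{2} \approx -7.5$)
$\left(-51 - 42\right) + \frac{L}{-5} \left(-114\right) = \left(-51 - 42\right) + - \frac{15}{2 \left(-5\right)} \left(-114\right) = -93 + \left(- \frac{15}{2}\right) \left(- \frac{1}{5}\right) \left(-114\right) = -93 + \frac{3}{2} \left(-114\right) = -93 - 171 = -264$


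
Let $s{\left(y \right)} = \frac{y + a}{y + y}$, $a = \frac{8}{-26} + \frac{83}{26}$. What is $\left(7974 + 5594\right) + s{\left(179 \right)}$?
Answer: $\frac{126295673}{9308} \approx 13569.0$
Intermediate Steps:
$a = \frac{75}{26}$ ($a = 8 \left(- \frac{1}{26}\right) + 83 \cdot \frac{1}{26} = - \frac{4}{13} + \frac{83}{26} = \frac{75}{26} \approx 2.8846$)
$s{\left(y \right)} = \frac{\frac{75}{26} + y}{2 y}$ ($s{\left(y \right)} = \frac{y + \frac{75}{26}}{y + y} = \frac{\frac{75}{26} + y}{2 y}$)
$\left(7974 + 5594\right) + s{\left(179 \right)} = \left(7974 + 5594\right) + \frac{75 + 26 \cdot 179}{52 \cdot 179} = 13568 + \frac{1}{52} \cdot \frac{1}{179} \left(75 + 4654\right) = 13568 + \frac{1}{52} \cdot \frac{1}{179} \cdot 4729 = 13568 + \frac{4729}{9308} = \frac{126295673}{9308}$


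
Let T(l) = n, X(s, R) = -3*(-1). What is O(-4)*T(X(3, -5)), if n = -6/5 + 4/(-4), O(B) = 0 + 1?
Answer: -11/5 ≈ -2.2000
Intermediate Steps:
O(B) = 1
n = -11/5 (n = -6*⅕ + 4*(-¼) = -6/5 - 1 = -11/5 ≈ -2.2000)
X(s, R) = 3
T(l) = -11/5
O(-4)*T(X(3, -5)) = 1*(-11/5) = -11/5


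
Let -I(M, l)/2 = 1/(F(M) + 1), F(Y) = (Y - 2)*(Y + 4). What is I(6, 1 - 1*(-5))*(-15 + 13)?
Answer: 4/41 ≈ 0.097561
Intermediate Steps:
F(Y) = (-2 + Y)*(4 + Y)
I(M, l) = -2/(-7 + M² + 2*M) (I(M, l) = -2/((-8 + M² + 2*M) + 1) = -2/(-7 + M² + 2*M))
I(6, 1 - 1*(-5))*(-15 + 13) = (-2/(-7 + 6² + 2*6))*(-15 + 13) = -2/(-7 + 36 + 12)*(-2) = -2/41*(-2) = 4/41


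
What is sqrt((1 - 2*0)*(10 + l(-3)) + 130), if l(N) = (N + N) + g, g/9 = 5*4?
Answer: sqrt(314) ≈ 17.720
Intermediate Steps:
g = 180 (g = 9*(5*4) = 9*20 = 180)
l(N) = 180 + 2*N (l(N) = (N + N) + 180 = 2*N + 180 = 180 + 2*N)
sqrt((1 - 2*0)*(10 + l(-3)) + 130) = sqrt((1 - 2*0)*(10 + (180 + 2*(-3))) + 130) = sqrt((1 + 0)*(10 + (180 - 6)) + 130) = sqrt(1*(10 + 174) + 130) = sqrt(1*184 + 130) = sqrt(184 + 130) = sqrt(314)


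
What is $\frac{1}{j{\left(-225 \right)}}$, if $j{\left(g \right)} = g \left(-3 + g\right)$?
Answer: $\frac{1}{51300} \approx 1.9493 \cdot 10^{-5}$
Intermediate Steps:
$\frac{1}{j{\left(-225 \right)}} = \frac{1}{\left(-225\right) \left(-3 - 225\right)} = \frac{1}{\left(-225\right) \left(-228\right)} = \frac{1}{51300}$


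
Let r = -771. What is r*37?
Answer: -28527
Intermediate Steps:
r*37 = -771*37 = -28527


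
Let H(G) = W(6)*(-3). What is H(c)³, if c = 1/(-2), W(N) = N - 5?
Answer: -27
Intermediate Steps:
W(N) = -5 + N
c = -½ (c = 1*(-½) = -½ ≈ -0.50000)
H(G) = -3 (H(G) = (-5 + 6)*(-3) = 1*(-3) = -3)
H(c)³ = (-3)³ = -27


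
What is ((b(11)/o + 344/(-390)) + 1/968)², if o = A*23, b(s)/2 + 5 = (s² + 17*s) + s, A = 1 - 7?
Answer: 61789048081201/2094272065600 ≈ 29.504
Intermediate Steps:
A = -6
b(s) = -10 + 2*s² + 36*s (b(s) = -10 + 2*((s² + 17*s) + s) = -10 + 2*(s² + 18*s) = -10 + (2*s² + 36*s) = -10 + 2*s² + 36*s)
o = -138 (o = -6*23 = -138)
((b(11)/o + 344/(-390)) + 1/968)² = (((-10 + 2*11² + 36*11)/(-138) + 344/(-390)) + 1/968)² = (((-10 + 2*121 + 396)*(-1/138) + 344*(-1/390)) + 1/968)² = (((-10 + 242 + 396)*(-1/138) - 172/195) + 1/968)² = ((628*(-1/138) - 172/195) + 1/968)² = ((-314/69 - 172/195) + 1/968)² = (-8122/1495 + 1/968)² = (-7860601/1447160)² = 61789048081201/2094272065600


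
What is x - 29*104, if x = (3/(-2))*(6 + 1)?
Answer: -6053/2 ≈ -3026.5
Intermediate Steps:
x = -21/2 (x = (3*(-½))*7 = -3/2*7 = -21/2 ≈ -10.500)
x - 29*104 = -21/2 - 29*104 = -21/2 - 3016 = -6053/2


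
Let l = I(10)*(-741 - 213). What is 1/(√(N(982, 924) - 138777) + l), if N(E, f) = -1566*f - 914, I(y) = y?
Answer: -1908/18519655 - I*√63467/18519655 ≈ -0.00010303 - 1.3603e-5*I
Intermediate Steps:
N(E, f) = -914 - 1566*f
l = -9540 (l = 10*(-741 - 213) = 10*(-954) = -9540)
1/(√(N(982, 924) - 138777) + l) = 1/(√((-914 - 1566*924) - 138777) - 9540) = 1/(√((-914 - 1446984) - 138777) - 9540) = 1/(√(-1447898 - 138777) - 9540) = 1/(√(-1586675) - 9540) = 1/(5*I*√63467 - 9540) = 1/(-9540 + 5*I*√63467)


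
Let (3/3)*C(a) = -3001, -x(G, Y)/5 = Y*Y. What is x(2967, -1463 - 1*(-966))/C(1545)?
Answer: 1235045/3001 ≈ 411.54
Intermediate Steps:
x(G, Y) = -5*Y² (x(G, Y) = -5*Y*Y = -5*Y²)
C(a) = -3001
x(2967, -1463 - 1*(-966))/C(1545) = -5*(-1463 - 1*(-966))²/(-3001) = -5*(-1463 + 966)²*(-1/3001) = -5*(-497)²*(-1/3001) = -5*247009*(-1/3001) = -1235045*(-1/3001) = 1235045/3001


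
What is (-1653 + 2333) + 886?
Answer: 1566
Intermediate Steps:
(-1653 + 2333) + 886 = 680 + 886 = 1566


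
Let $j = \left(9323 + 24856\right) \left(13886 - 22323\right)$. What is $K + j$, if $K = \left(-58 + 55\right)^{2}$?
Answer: $-288368214$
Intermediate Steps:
$j = -288368223$ ($j = 34179 \left(-8437\right) = -288368223$)
$K = 9$ ($K = \left(-3\right)^{2} = 9$)
$K + j = 9 - 288368223 = -288368214$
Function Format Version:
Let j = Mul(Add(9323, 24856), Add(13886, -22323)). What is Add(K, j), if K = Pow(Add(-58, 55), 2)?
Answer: -288368214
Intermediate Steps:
j = -288368223 (j = Mul(34179, -8437) = -288368223)
K = 9 (K = Pow(-3, 2) = 9)
Add(K, j) = Add(9, -288368223) = -288368214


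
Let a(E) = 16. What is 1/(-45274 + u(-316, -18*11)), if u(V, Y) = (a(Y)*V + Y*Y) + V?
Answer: -1/11442 ≈ -8.7397e-5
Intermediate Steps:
u(V, Y) = Y² + 17*V (u(V, Y) = (16*V + Y*Y) + V = (16*V + Y²) + V = (Y² + 16*V) + V = Y² + 17*V)
1/(-45274 + u(-316, -18*11)) = 1/(-45274 + ((-18*11)² + 17*(-316))) = 1/(-45274 + ((-198)² - 5372)) = 1/(-45274 + (39204 - 5372)) = 1/(-45274 + 33832) = 1/(-11442) = -1/11442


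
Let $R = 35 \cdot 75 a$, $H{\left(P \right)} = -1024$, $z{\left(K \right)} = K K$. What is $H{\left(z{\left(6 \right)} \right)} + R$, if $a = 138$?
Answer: $361226$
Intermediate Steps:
$z{\left(K \right)} = K^{2}$
$R = 362250$ ($R = 35 \cdot 75 \cdot 138 = 2625 \cdot 138 = 362250$)
$H{\left(z{\left(6 \right)} \right)} + R = -1024 + 362250 = 361226$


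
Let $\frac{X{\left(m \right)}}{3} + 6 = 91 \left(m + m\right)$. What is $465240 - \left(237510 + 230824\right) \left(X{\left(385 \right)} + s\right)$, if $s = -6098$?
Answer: $-95583694156$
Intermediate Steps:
$X{\left(m \right)} = -18 + 546 m$ ($X{\left(m \right)} = -18 + 3 \cdot 91 \left(m + m\right) = -18 + 3 \cdot 91 \cdot 2 m = -18 + 3 \cdot 182 m = -18 + 546 m$)
$465240 - \left(237510 + 230824\right) \left(X{\left(385 \right)} + s\right) = 465240 - \left(237510 + 230824\right) \left(\left(-18 + 546 \cdot 385\right) - 6098\right) = 465240 - 468334 \left(\left(-18 + 210210\right) - 6098\right) = 465240 - 468334 \left(210192 - 6098\right) = 465240 - 468334 \cdot 204094 = 465240 - 95584159396 = -95583694156$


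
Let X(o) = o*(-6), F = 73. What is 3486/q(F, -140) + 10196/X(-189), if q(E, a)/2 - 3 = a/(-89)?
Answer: 90031895/230769 ≈ 390.14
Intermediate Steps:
q(E, a) = 6 - 2*a/89 (q(E, a) = 6 + 2*(a/(-89)) = 6 + 2*(a*(-1/89)) = 6 + 2*(-a/89) = 6 - 2*a/89)
X(o) = -6*o
3486/q(F, -140) + 10196/X(-189) = 3486/(6 - 2/89*(-140)) + 10196/((-6*(-189))) = 3486/(6 + 280/89) + 10196/1134 = 3486/(814/89) + 10196*(1/1134) = 3486*(89/814) + 5098/567 = 155127/407 + 5098/567 = 90031895/230769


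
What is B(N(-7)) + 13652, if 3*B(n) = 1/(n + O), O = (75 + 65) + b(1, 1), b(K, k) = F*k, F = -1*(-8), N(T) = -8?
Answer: 5733841/420 ≈ 13652.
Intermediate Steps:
F = 8
b(K, k) = 8*k
O = 148 (O = (75 + 65) + 8*1 = 140 + 8 = 148)
B(n) = 1/(3*(148 + n)) (B(n) = 1/(3*(n + 148)) = 1/(3*(148 + n)))
B(N(-7)) + 13652 = 1/(3*(148 - 8)) + 13652 = (1/3)/140 + 13652 = (1/3)*(1/140) + 13652 = 1/420 + 13652 = 5733841/420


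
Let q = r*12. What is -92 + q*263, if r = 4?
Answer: 12532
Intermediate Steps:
q = 48 (q = 4*12 = 48)
-92 + q*263 = -92 + 48*263 = -92 + 12624 = 12532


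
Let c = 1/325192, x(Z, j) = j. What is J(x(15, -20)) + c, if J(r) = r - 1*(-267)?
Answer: 80322425/325192 ≈ 247.00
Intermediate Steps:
c = 1/325192 ≈ 3.0751e-6
J(r) = 267 + r (J(r) = r + 267 = 267 + r)
J(x(15, -20)) + c = (267 - 20) + 1/325192 = 247 + 1/325192 = 80322425/325192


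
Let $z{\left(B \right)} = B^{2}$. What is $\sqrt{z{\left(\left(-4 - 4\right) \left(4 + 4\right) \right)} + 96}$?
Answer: $4 \sqrt{262} \approx 64.746$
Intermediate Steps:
$\sqrt{z{\left(\left(-4 - 4\right) \left(4 + 4\right) \right)} + 96} = \sqrt{\left(\left(-4 - 4\right) \left(4 + 4\right)\right)^{2} + 96} = \sqrt{\left(\left(-8\right) 8\right)^{2} + 96} = \sqrt{\left(-64\right)^{2} + 96} = \sqrt{4096 + 96} = \sqrt{4192} = 4 \sqrt{262}$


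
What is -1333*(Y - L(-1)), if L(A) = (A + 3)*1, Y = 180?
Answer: -237274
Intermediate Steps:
L(A) = 3 + A (L(A) = (3 + A)*1 = 3 + A)
-1333*(Y - L(-1)) = -1333*(180 - (3 - 1)) = -1333*(180 - 1*2) = -1333*(180 - 2) = -1333*178 = -237274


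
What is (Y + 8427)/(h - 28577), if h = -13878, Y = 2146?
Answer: -10573/42455 ≈ -0.24904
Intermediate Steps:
(Y + 8427)/(h - 28577) = (2146 + 8427)/(-13878 - 28577) = 10573/(-42455) = 10573*(-1/42455) = -10573/42455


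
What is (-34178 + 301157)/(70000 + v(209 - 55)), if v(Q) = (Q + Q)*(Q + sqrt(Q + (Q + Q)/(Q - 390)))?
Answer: 3670160313/1612642010 - 978923*sqrt(59059)/3225284020 ≈ 2.2021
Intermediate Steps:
v(Q) = 2*Q*(Q + sqrt(Q + 2*Q/(-390 + Q))) (v(Q) = (2*Q)*(Q + sqrt(Q + (2*Q)/(-390 + Q))) = (2*Q)*(Q + sqrt(Q + 2*Q/(-390 + Q))) = 2*Q*(Q + sqrt(Q + 2*Q/(-390 + Q))))
(-34178 + 301157)/(70000 + v(209 - 55)) = (-34178 + 301157)/(70000 + 2*(209 - 55)*((209 - 55) + sqrt((209 - 55)*(-388 + (209 - 55))/(-390 + (209 - 55))))) = 266979/(70000 + 2*154*(154 + sqrt(154*(-388 + 154)/(-390 + 154)))) = 266979/(70000 + 2*154*(154 + sqrt(154*(-234)/(-236)))) = 266979/(70000 + 2*154*(154 + sqrt(154*(-1/236)*(-234)))) = 266979/(70000 + 2*154*(154 + sqrt(9009/59))) = 266979/(70000 + 2*154*(154 + 3*sqrt(59059)/59)) = 266979/(70000 + (47432 + 924*sqrt(59059)/59)) = 266979/(117432 + 924*sqrt(59059)/59)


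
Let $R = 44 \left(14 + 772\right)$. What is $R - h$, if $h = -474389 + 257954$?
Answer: $251019$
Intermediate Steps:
$h = -216435$
$R = 34584$ ($R = 44 \cdot 786 = 34584$)
$R - h = 34584 - -216435 = 34584 + 216435 = 251019$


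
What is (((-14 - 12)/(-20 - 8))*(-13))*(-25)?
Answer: 4225/14 ≈ 301.79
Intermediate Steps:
(((-14 - 12)/(-20 - 8))*(-13))*(-25) = (-26/(-28)*(-13))*(-25) = (-26*(-1/28)*(-13))*(-25) = ((13/14)*(-13))*(-25) = -169/14*(-25) = 4225/14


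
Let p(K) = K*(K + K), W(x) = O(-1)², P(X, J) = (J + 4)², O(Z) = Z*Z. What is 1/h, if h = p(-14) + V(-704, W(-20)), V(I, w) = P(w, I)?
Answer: 1/490392 ≈ 2.0392e-6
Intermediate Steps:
O(Z) = Z²
P(X, J) = (4 + J)²
W(x) = 1 (W(x) = ((-1)²)² = 1² = 1)
V(I, w) = (4 + I)²
p(K) = 2*K² (p(K) = K*(2*K) = 2*K²)
h = 490392 (h = 2*(-14)² + (4 - 704)² = 2*196 + (-700)² = 392 + 490000 = 490392)
1/h = 1/490392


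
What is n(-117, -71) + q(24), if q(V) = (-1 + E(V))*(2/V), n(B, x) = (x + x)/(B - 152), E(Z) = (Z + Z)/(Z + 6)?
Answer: 3109/5380 ≈ 0.57788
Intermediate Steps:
E(Z) = 2*Z/(6 + Z) (E(Z) = (2*Z)/(6 + Z) = 2*Z/(6 + Z))
n(B, x) = 2*x/(-152 + B) (n(B, x) = (2*x)/(-152 + B) = 2*x/(-152 + B))
q(V) = 2*(-1 + 2*V/(6 + V))/V (q(V) = (-1 + 2*V/(6 + V))*(2/V) = 2*(-1 + 2*V/(6 + V))/V)
n(-117, -71) + q(24) = 2*(-71)/(-152 - 117) + 2*(-6 + 24)/(24*(6 + 24)) = 2*(-71)/(-269) + 2*(1/24)*18/30 = 2*(-71)*(-1/269) + 2*(1/24)*(1/30)*18 = 142/269 + 1/20 = 3109/5380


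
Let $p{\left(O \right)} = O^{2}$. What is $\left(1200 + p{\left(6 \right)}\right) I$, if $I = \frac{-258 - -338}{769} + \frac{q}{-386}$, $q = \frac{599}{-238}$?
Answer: $\frac{2413311939}{17661623} \approx 136.64$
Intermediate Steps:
$q = - \frac{599}{238}$ ($q = 599 \left(- \frac{1}{238}\right) = - \frac{599}{238} \approx -2.5168$)
$I = \frac{7810071}{70646492}$ ($I = \frac{-258 - -338}{769} - \frac{599}{238 \left(-386\right)} = \left(-258 + 338\right) \frac{1}{769} - - \frac{599}{91868} = 80 \cdot \frac{1}{769} + \frac{599}{91868} = \frac{80}{769} + \frac{599}{91868} = \frac{7810071}{70646492} \approx 0.11055$)
$\left(1200 + p{\left(6 \right)}\right) I = \left(1200 + 6^{2}\right) \frac{7810071}{70646492} = \left(1200 + 36\right) \frac{7810071}{70646492} = 1236 \cdot \frac{7810071}{70646492} = \frac{2413311939}{17661623}$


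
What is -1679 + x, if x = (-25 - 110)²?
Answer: 16546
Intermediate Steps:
x = 18225 (x = (-135)² = 18225)
-1679 + x = -1679 + 18225 = 16546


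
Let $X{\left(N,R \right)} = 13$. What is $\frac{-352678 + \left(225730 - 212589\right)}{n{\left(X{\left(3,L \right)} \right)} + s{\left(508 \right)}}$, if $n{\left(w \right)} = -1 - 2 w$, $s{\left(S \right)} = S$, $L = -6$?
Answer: $- \frac{339537}{481} \approx -705.9$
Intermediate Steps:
$\frac{-352678 + \left(225730 - 212589\right)}{n{\left(X{\left(3,L \right)} \right)} + s{\left(508 \right)}} = \frac{-352678 + \left(225730 - 212589\right)}{\left(-1 - 26\right) + 508} = \frac{-352678 + 13141}{\left(-1 - 26\right) + 508} = - \frac{339537}{-27 + 508} = - \frac{339537}{481}$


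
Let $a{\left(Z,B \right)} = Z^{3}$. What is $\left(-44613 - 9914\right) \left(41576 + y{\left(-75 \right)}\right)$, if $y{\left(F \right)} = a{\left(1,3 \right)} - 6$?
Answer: $-2266741917$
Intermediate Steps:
$y{\left(F \right)} = -5$ ($y{\left(F \right)} = 1^{3} - 6 = 1 - 6 = -5$)
$\left(-44613 - 9914\right) \left(41576 + y{\left(-75 \right)}\right) = \left(-44613 - 9914\right) \left(41576 - 5\right) = \left(-54527\right) 41571 = -2266741917$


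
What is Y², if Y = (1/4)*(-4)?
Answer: 1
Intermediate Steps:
Y = -1 (Y = (1*(¼))*(-4) = (¼)*(-4) = -1)
Y² = (-1)² = 1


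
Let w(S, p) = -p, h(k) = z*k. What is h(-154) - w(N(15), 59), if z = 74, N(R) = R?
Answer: -11337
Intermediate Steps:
h(k) = 74*k
h(-154) - w(N(15), 59) = 74*(-154) - (-1)*59 = -11396 - 1*(-59) = -11396 + 59 = -11337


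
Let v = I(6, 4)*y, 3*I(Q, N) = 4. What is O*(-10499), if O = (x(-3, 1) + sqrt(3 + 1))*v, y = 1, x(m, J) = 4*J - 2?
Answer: -167984/3 ≈ -55995.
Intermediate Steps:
I(Q, N) = 4/3 (I(Q, N) = (1/3)*4 = 4/3)
x(m, J) = -2 + 4*J
v = 4/3 (v = (4/3)*1 = 4/3 ≈ 1.3333)
O = 16/3 (O = ((-2 + 4*1) + sqrt(3 + 1))*(4/3) = ((-2 + 4) + sqrt(4))*(4/3) = (2 + 2)*(4/3) = 4*(4/3) = 16/3 ≈ 5.3333)
O*(-10499) = (16/3)*(-10499) = -167984/3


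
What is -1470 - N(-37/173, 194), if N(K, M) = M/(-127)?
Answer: -186496/127 ≈ -1468.5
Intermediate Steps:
N(K, M) = -M/127 (N(K, M) = M*(-1/127) = -M/127)
-1470 - N(-37/173, 194) = -1470 - (-1)*194/127 = -1470 - 1*(-194/127) = -1470 + 194/127 = -186496/127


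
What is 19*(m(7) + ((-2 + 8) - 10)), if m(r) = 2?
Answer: -38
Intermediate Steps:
19*(m(7) + ((-2 + 8) - 10)) = 19*(2 + ((-2 + 8) - 10)) = 19*(2 + (6 - 10)) = 19*(2 - 4) = 19*(-2) = -38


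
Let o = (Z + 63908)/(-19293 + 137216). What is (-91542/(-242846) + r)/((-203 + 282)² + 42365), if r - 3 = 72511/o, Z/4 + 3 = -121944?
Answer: -1038079617556019/2501691580951440 ≈ -0.41495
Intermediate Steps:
Z = -487788 (Z = -12 + 4*(-121944) = -12 - 487776 = -487788)
o = -423880/117923 (o = (-487788 + 63908)/(-19293 + 137216) = -423880/117923 ≈ -3.5945)
r = -8549443013/423880 (r = 3 + 72511/(-423880/117923) = 3 + 72511*(-117923/423880) = 3 - 8550714653/423880 = -8549443013/423880 ≈ -20170.)
(-91542/(-242846) + r)/((-203 + 282)² + 42365) = (-91542/(-242846) - 8549443013/423880)/((-203 + 282)² + 42365) = (-91542*(-1/242846) - 8549443013/423880)/(79² + 42365) = (45771/121423 - 8549443013/423880)/(6241 + 42365) = -1038079617556019/51468781240/48606 = -1038079617556019/51468781240*1/48606 = -1038079617556019/2501691580951440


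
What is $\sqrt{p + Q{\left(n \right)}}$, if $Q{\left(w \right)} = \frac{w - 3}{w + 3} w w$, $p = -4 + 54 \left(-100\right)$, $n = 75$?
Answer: $\frac{8 i \sqrt{559}}{13} \approx 14.55 i$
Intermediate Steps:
$p = -5404$ ($p = -4 - 5400 = -5404$)
$Q{\left(w \right)} = \frac{w^{2} \left(-3 + w\right)}{3 + w}$ ($Q{\left(w \right)} = \frac{-3 + w}{3 + w} w w = \frac{w \left(-3 + w\right)}{3 + w} w = \frac{w^{2} \left(-3 + w\right)}{3 + w}$)
$\sqrt{p + Q{\left(n \right)}} = \sqrt{-5404 + \frac{75^{2} \left(-3 + 75\right)}{3 + 75}} = \sqrt{-5404 + 5625 \cdot \frac{1}{78} \cdot 72} = \sqrt{-5404 + \frac{67500}{13}} = \sqrt{- \frac{2752}{13}} = \frac{8 i \sqrt{559}}{13}$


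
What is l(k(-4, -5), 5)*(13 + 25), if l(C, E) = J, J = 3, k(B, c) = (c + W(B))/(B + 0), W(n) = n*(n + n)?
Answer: 114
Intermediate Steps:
W(n) = 2*n**2 (W(n) = n*(2*n) = 2*n**2)
k(B, c) = (c + 2*B**2)/B (k(B, c) = (c + 2*B**2)/(B + 0) = (c + 2*B**2)/B)
l(C, E) = 3
l(k(-4, -5), 5)*(13 + 25) = 3*(13 + 25) = 3*38 = 114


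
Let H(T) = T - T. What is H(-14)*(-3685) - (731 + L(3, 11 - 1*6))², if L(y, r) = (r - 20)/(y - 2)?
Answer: -512656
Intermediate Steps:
L(y, r) = (-20 + r)/(-2 + y)
H(T) = 0
H(-14)*(-3685) - (731 + L(3, 11 - 1*6))² = 0*(-3685) - (731 + (-20 + (11 - 1*6))/(-2 + 3))² = 0 - (731 + (-20 + (11 - 6))/1)² = 0 - (731 + 1*(-20 + 5))² = 0 - (731 + 1*(-15))² = 0 - (731 - 15)² = 0 - 1*716² = 0 - 1*512656 = 0 - 512656 = -512656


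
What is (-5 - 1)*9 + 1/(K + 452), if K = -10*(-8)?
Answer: -28727/532 ≈ -53.998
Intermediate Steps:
K = 80
(-5 - 1)*9 + 1/(K + 452) = (-5 - 1)*9 + 1/(80 + 452) = -6*9 + 1/532 = -54 + 1/532 = -28727/532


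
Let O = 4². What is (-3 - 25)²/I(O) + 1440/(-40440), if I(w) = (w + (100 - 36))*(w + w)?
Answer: 14593/53920 ≈ 0.27064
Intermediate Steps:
O = 16
I(w) = 2*w*(64 + w) (I(w) = (w + 64)*(2*w) = (64 + w)*(2*w) = 2*w*(64 + w))
(-3 - 25)²/I(O) + 1440/(-40440) = (-3 - 25)²/((2*16*(64 + 16))) + 1440/(-40440) = (-28)²/((2*16*80)) + 1440*(-1/40440) = 784/2560 - 12/337 = 784*(1/2560) - 12/337 = 49/160 - 12/337 = 14593/53920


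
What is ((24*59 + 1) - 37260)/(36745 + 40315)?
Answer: -35843/77060 ≈ -0.46513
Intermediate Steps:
((24*59 + 1) - 37260)/(36745 + 40315) = ((1416 + 1) - 37260)/77060 = (1417 - 37260)*(1/77060) = -35843*1/77060 = -35843/77060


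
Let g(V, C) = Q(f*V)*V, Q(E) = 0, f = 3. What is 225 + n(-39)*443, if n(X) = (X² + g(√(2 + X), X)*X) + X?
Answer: 656751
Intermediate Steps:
g(V, C) = 0 (g(V, C) = 0*V = 0)
n(X) = X + X² (n(X) = (X² + 0*X) + X = (X² + 0) + X = X² + X = X + X²)
225 + n(-39)*443 = 225 - 39*(1 - 39)*443 = 225 - 39*(-38)*443 = 225 + 1482*443 = 225 + 656526 = 656751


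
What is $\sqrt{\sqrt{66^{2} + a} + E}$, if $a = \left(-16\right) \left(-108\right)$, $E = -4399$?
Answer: $i \sqrt{4321} \approx 65.734 i$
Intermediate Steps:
$a = 1728$
$\sqrt{\sqrt{66^{2} + a} + E} = \sqrt{\sqrt{66^{2} + 1728} - 4399} = \sqrt{\sqrt{4356 + 1728} - 4399} = \sqrt{\sqrt{6084} - 4399} = \sqrt{78 - 4399} = \sqrt{-4321} = i \sqrt{4321}$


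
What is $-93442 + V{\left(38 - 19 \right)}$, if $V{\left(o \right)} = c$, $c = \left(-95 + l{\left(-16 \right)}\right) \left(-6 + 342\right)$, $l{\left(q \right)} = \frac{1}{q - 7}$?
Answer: $- \frac{2883662}{23} \approx -1.2538 \cdot 10^{5}$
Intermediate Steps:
$l{\left(q \right)} = \frac{1}{-7 + q}$
$c = - \frac{734496}{23}$ ($c = \left(-95 + \frac{1}{-7 - 16}\right) \left(-6 + 342\right) = \left(-95 + \frac{1}{-23}\right) 336 = \left(-95 - \frac{1}{23}\right) 336 = \left(- \frac{2186}{23}\right) 336 = - \frac{734496}{23} \approx -31935.0$)
$V{\left(o \right)} = - \frac{734496}{23}$
$-93442 + V{\left(38 - 19 \right)} = -93442 - \frac{734496}{23} = - \frac{2883662}{23}$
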